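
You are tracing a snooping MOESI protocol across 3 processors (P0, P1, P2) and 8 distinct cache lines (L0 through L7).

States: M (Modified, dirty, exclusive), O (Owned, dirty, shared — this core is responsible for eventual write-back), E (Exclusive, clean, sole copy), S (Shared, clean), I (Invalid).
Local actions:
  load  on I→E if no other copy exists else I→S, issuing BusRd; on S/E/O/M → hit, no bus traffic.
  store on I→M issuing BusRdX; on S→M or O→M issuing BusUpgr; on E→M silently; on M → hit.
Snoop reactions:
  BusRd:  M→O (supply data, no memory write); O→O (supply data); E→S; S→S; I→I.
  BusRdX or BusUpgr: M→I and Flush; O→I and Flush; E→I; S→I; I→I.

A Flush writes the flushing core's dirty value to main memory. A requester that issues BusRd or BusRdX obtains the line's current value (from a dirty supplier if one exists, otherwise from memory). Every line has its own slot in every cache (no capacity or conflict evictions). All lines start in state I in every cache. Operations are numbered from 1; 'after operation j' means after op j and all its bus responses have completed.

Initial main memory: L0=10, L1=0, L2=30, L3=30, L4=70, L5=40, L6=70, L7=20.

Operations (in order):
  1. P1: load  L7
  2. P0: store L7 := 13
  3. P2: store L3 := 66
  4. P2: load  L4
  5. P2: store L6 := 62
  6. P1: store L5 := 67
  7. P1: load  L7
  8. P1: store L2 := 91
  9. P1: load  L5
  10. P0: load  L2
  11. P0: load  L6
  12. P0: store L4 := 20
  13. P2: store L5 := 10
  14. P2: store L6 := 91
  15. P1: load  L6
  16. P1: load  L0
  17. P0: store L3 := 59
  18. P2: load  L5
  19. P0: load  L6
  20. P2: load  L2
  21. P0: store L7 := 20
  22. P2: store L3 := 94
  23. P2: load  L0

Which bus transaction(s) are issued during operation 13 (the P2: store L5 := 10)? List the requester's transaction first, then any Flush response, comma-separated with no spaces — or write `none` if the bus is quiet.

step 1: P1: load  L7  ⟶  IEI  (L7)  txn=BusRd  M[L7]=20
step 2: P0: store L7 := 13  ⟶  MII  (L7)  txn=BusRdX  M[L7]=20
step 3: P2: store L3 := 66  ⟶  IIM  (L3)  txn=BusRdX  M[L3]=30
step 4: P2: load  L4  ⟶  IIE  (L4)  txn=BusRd  M[L4]=70
step 5: P2: store L6 := 62  ⟶  IIM  (L6)  txn=BusRdX  M[L6]=70
step 6: P1: store L5 := 67  ⟶  IMI  (L5)  txn=BusRdX  M[L5]=40
step 7: P1: load  L7  ⟶  OSI  (L7)  txn=BusRd  M[L7]=20
step 8: P1: store L2 := 91  ⟶  IMI  (L2)  txn=BusRdX  M[L2]=30
step 9: P1: load  L5  ⟶  IMI  (L5)  txn=∅  M[L5]=40
step 10: P0: load  L2  ⟶  SOI  (L2)  txn=BusRd  M[L2]=30
step 11: P0: load  L6  ⟶  SIO  (L6)  txn=BusRd  M[L6]=70
step 12: P0: store L4 := 20  ⟶  MII  (L4)  txn=BusRdX  M[L4]=70
step 13: P2: store L5 := 10  ⟶  IIM  (L5)  txn=BusRdX+Flush  M[L5]=67
step 14: P2: store L6 := 91  ⟶  IIM  (L6)  txn=BusUpgr  M[L6]=70
step 15: P1: load  L6  ⟶  ISO  (L6)  txn=BusRd  M[L6]=70
step 16: P1: load  L0  ⟶  IEI  (L0)  txn=BusRd  M[L0]=10
step 17: P0: store L3 := 59  ⟶  MII  (L3)  txn=BusRdX+Flush  M[L3]=66
step 18: P2: load  L5  ⟶  IIM  (L5)  txn=∅  M[L5]=67
step 19: P0: load  L6  ⟶  SSO  (L6)  txn=BusRd  M[L6]=70
step 20: P2: load  L2  ⟶  SOS  (L2)  txn=BusRd  M[L2]=30
step 21: P0: store L7 := 20  ⟶  MII  (L7)  txn=BusUpgr  M[L7]=20
step 22: P2: store L3 := 94  ⟶  IIM  (L3)  txn=BusRdX+Flush  M[L3]=59
step 23: P2: load  L0  ⟶  ISS  (L0)  txn=BusRd  M[L0]=10

bus = BusRdX,Flush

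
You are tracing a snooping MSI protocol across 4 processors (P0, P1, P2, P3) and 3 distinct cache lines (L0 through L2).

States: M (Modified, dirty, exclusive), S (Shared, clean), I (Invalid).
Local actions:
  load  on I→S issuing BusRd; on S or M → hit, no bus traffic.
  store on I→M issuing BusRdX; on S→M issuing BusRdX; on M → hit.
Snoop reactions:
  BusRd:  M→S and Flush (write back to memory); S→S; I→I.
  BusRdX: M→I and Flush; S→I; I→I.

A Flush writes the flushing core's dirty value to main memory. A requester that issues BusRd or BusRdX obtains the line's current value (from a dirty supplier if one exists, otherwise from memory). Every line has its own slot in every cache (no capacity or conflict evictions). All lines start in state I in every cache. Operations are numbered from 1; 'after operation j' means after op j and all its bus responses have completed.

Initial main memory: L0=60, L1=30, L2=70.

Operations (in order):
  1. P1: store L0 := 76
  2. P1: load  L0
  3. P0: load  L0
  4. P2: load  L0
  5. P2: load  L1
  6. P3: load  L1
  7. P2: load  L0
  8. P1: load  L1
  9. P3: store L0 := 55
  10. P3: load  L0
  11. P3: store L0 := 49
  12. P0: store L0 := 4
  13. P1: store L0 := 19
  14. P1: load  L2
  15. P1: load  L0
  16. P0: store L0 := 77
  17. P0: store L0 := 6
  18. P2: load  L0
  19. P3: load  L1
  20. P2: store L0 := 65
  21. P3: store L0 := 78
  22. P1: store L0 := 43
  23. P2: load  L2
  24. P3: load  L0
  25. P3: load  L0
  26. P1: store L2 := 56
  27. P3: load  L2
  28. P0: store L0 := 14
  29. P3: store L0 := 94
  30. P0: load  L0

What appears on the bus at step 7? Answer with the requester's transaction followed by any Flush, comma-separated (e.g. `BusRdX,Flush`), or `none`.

  op1 P1: store L0 := 76 → I/M/I/I on L0; bus BusRdX; mem=60
  op2 P1: load  L0 → I/M/I/I on L0; bus (none); mem=60
  op3 P0: load  L0 → S/S/I/I on L0; bus BusRd Flush; mem=76
  op4 P2: load  L0 → S/S/S/I on L0; bus BusRd; mem=76
  op5 P2: load  L1 → I/I/S/I on L1; bus BusRd; mem=30
  op6 P3: load  L1 → I/I/S/S on L1; bus BusRd; mem=30
  op7 P2: load  L0 → S/S/S/I on L0; bus (none); mem=76
  op8 P1: load  L1 → I/S/S/S on L1; bus BusRd; mem=30
  op9 P3: store L0 := 55 → I/I/I/M on L0; bus BusRdX; mem=76
  op10 P3: load  L0 → I/I/I/M on L0; bus (none); mem=76
  op11 P3: store L0 := 49 → I/I/I/M on L0; bus (none); mem=76
  op12 P0: store L0 := 4 → M/I/I/I on L0; bus BusRdX Flush; mem=49
  op13 P1: store L0 := 19 → I/M/I/I on L0; bus BusRdX Flush; mem=4
  op14 P1: load  L2 → I/S/I/I on L2; bus BusRd; mem=70
  op15 P1: load  L0 → I/M/I/I on L0; bus (none); mem=4
  op16 P0: store L0 := 77 → M/I/I/I on L0; bus BusRdX Flush; mem=19
  op17 P0: store L0 := 6 → M/I/I/I on L0; bus (none); mem=19
  op18 P2: load  L0 → S/I/S/I on L0; bus BusRd Flush; mem=6
  op19 P3: load  L1 → I/S/S/S on L1; bus (none); mem=30
  op20 P2: store L0 := 65 → I/I/M/I on L0; bus BusRdX; mem=6
  op21 P3: store L0 := 78 → I/I/I/M on L0; bus BusRdX Flush; mem=65
  op22 P1: store L0 := 43 → I/M/I/I on L0; bus BusRdX Flush; mem=78
  op23 P2: load  L2 → I/S/S/I on L2; bus BusRd; mem=70
  op24 P3: load  L0 → I/S/I/S on L0; bus BusRd Flush; mem=43
  op25 P3: load  L0 → I/S/I/S on L0; bus (none); mem=43
  op26 P1: store L2 := 56 → I/M/I/I on L2; bus BusRdX; mem=70
  op27 P3: load  L2 → I/S/I/S on L2; bus BusRd Flush; mem=56
  op28 P0: store L0 := 14 → M/I/I/I on L0; bus BusRdX; mem=43
  op29 P3: store L0 := 94 → I/I/I/M on L0; bus BusRdX Flush; mem=14
  op30 P0: load  L0 → S/I/I/S on L0; bus BusRd Flush; mem=94

bus = none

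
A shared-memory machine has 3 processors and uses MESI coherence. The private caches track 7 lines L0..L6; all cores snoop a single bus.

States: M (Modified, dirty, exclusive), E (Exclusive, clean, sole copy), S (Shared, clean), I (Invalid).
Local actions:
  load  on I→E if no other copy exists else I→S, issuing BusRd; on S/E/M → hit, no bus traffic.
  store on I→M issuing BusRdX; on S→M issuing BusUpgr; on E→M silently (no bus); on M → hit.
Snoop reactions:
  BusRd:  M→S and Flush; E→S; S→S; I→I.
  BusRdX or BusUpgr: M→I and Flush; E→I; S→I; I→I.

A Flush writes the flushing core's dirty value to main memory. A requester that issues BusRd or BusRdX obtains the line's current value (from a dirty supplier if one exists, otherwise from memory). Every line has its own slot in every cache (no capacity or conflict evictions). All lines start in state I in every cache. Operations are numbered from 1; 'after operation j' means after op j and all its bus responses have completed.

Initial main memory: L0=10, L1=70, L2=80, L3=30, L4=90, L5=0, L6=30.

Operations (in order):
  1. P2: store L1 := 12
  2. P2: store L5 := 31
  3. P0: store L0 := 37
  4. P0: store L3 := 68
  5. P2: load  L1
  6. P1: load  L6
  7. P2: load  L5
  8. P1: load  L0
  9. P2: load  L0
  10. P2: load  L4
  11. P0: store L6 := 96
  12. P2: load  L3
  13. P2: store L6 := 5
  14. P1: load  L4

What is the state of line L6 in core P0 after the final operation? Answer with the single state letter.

state = I

step 1: P2: store L1 := 12  ⟶  IIM  (L1)  txn=BusRdX  M[L1]=70
step 2: P2: store L5 := 31  ⟶  IIM  (L5)  txn=BusRdX  M[L5]=0
step 3: P0: store L0 := 37  ⟶  MII  (L0)  txn=BusRdX  M[L0]=10
step 4: P0: store L3 := 68  ⟶  MII  (L3)  txn=BusRdX  M[L3]=30
step 5: P2: load  L1  ⟶  IIM  (L1)  txn=∅  M[L1]=70
step 6: P1: load  L6  ⟶  IEI  (L6)  txn=BusRd  M[L6]=30
step 7: P2: load  L5  ⟶  IIM  (L5)  txn=∅  M[L5]=0
step 8: P1: load  L0  ⟶  SSI  (L0)  txn=BusRd+Flush  M[L0]=37
step 9: P2: load  L0  ⟶  SSS  (L0)  txn=BusRd  M[L0]=37
step 10: P2: load  L4  ⟶  IIE  (L4)  txn=BusRd  M[L4]=90
step 11: P0: store L6 := 96  ⟶  MII  (L6)  txn=BusRdX  M[L6]=30
step 12: P2: load  L3  ⟶  SIS  (L3)  txn=BusRd+Flush  M[L3]=68
step 13: P2: store L6 := 5  ⟶  IIM  (L6)  txn=BusRdX+Flush  M[L6]=96
step 14: P1: load  L4  ⟶  ISS  (L4)  txn=BusRd  M[L4]=90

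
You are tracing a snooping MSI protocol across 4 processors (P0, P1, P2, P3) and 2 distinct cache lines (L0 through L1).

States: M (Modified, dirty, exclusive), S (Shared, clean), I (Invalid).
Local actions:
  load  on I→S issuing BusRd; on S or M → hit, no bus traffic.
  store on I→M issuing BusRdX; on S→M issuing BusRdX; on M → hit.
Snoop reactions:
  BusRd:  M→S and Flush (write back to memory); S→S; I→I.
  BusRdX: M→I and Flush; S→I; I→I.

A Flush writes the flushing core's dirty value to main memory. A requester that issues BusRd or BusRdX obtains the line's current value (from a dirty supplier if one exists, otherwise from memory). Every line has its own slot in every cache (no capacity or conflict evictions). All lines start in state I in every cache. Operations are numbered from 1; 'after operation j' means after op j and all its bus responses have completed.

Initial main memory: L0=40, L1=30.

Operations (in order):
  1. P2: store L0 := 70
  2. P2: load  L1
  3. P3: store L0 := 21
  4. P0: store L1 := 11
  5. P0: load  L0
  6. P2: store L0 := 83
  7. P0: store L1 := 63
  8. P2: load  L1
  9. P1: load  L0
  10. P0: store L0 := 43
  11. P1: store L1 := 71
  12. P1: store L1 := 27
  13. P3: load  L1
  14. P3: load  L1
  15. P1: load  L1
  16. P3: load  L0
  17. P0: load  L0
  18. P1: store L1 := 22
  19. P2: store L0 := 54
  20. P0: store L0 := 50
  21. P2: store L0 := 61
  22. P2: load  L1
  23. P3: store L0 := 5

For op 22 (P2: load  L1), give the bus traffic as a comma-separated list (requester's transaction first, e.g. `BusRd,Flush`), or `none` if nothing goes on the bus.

bus = BusRd,Flush

[1] P2: store L0 := 70 | P0:I, P1:I, P2:M(70), P3:I | bus: BusRdX
[2] P2: load  L1 | P0:I, P1:I, P2:S(30), P3:I | bus: BusRd
[3] P3: store L0 := 21 | P0:I, P1:I, P2:I, P3:M(21) | bus: BusRdX,Flush
[4] P0: store L1 := 11 | P0:M(11), P1:I, P2:I, P3:I | bus: BusRdX
[5] P0: load  L0 | P0:S(21), P1:I, P2:I, P3:S(21) | bus: BusRd,Flush
[6] P2: store L0 := 83 | P0:I, P1:I, P2:M(83), P3:I | bus: BusRdX
[7] P0: store L1 := 63 | P0:M(63), P1:I, P2:I, P3:I | bus: none
[8] P2: load  L1 | P0:S(63), P1:I, P2:S(63), P3:I | bus: BusRd,Flush
[9] P1: load  L0 | P0:I, P1:S(83), P2:S(83), P3:I | bus: BusRd,Flush
[10] P0: store L0 := 43 | P0:M(43), P1:I, P2:I, P3:I | bus: BusRdX
[11] P1: store L1 := 71 | P0:I, P1:M(71), P2:I, P3:I | bus: BusRdX
[12] P1: store L1 := 27 | P0:I, P1:M(27), P2:I, P3:I | bus: none
[13] P3: load  L1 | P0:I, P1:S(27), P2:I, P3:S(27) | bus: BusRd,Flush
[14] P3: load  L1 | P0:I, P1:S(27), P2:I, P3:S(27) | bus: none
[15] P1: load  L1 | P0:I, P1:S(27), P2:I, P3:S(27) | bus: none
[16] P3: load  L0 | P0:S(43), P1:I, P2:I, P3:S(43) | bus: BusRd,Flush
[17] P0: load  L0 | P0:S(43), P1:I, P2:I, P3:S(43) | bus: none
[18] P1: store L1 := 22 | P0:I, P1:M(22), P2:I, P3:I | bus: BusRdX
[19] P2: store L0 := 54 | P0:I, P1:I, P2:M(54), P3:I | bus: BusRdX
[20] P0: store L0 := 50 | P0:M(50), P1:I, P2:I, P3:I | bus: BusRdX,Flush
[21] P2: store L0 := 61 | P0:I, P1:I, P2:M(61), P3:I | bus: BusRdX,Flush
[22] P2: load  L1 | P0:I, P1:S(22), P2:S(22), P3:I | bus: BusRd,Flush
[23] P3: store L0 := 5 | P0:I, P1:I, P2:I, P3:M(5) | bus: BusRdX,Flush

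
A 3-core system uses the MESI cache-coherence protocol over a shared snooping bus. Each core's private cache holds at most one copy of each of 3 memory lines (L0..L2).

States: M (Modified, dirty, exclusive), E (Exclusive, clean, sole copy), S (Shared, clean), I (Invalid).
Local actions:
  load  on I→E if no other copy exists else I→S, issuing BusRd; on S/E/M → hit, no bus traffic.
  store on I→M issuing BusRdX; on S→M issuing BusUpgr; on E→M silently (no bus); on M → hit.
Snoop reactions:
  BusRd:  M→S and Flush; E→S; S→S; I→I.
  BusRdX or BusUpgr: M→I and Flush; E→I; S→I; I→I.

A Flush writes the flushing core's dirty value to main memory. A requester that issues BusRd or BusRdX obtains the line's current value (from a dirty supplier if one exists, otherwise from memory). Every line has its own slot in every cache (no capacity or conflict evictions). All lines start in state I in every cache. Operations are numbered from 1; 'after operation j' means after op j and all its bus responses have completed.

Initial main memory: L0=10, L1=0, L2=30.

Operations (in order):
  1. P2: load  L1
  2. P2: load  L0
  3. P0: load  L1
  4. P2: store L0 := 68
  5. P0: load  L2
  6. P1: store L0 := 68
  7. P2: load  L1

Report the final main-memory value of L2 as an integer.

memory[L2] = 30

1. P2: load  L1  bus=[BusRd]  L1: P0=I P1=I P2=E  mem[L1]=0
2. P2: load  L0  bus=[BusRd]  L0: P0=I P1=I P2=E  mem[L0]=10
3. P0: load  L1  bus=[BusRd]  L1: P0=S P1=I P2=S  mem[L1]=0
4. P2: store L0 := 68  bus=[-]  L0: P0=I P1=I P2=M  mem[L0]=10
5. P0: load  L2  bus=[BusRd]  L2: P0=E P1=I P2=I  mem[L2]=30
6. P1: store L0 := 68  bus=[BusRdX,Flush]  L0: P0=I P1=M P2=I  mem[L0]=68
7. P2: load  L1  bus=[-]  L1: P0=S P1=I P2=S  mem[L1]=0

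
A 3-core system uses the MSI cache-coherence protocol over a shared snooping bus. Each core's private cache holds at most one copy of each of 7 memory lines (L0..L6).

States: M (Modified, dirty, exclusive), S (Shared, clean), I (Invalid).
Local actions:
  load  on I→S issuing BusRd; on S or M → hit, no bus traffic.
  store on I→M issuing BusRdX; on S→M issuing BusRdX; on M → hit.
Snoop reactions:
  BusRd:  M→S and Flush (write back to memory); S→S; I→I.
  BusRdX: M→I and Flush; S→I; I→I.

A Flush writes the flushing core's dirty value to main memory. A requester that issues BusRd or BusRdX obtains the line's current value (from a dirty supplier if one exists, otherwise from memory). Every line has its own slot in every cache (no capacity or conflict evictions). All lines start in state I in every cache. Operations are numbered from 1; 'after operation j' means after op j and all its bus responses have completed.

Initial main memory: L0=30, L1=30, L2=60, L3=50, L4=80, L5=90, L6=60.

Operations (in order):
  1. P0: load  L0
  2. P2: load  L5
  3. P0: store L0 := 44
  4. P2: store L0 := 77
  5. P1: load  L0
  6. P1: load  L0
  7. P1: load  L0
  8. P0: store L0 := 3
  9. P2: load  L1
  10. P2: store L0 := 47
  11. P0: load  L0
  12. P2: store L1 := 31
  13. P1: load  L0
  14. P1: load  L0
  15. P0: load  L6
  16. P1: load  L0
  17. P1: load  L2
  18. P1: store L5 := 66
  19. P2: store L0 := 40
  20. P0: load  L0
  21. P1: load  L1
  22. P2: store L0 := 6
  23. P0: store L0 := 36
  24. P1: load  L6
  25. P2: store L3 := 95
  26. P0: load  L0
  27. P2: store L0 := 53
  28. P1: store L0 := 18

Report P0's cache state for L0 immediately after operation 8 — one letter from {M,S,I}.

step 1: P0: load  L0  ⟶  SII  (L0)  txn=BusRd  M[L0]=30
step 2: P2: load  L5  ⟶  IIS  (L5)  txn=BusRd  M[L5]=90
step 3: P0: store L0 := 44  ⟶  MII  (L0)  txn=BusRdX  M[L0]=30
step 4: P2: store L0 := 77  ⟶  IIM  (L0)  txn=BusRdX+Flush  M[L0]=44
step 5: P1: load  L0  ⟶  ISS  (L0)  txn=BusRd+Flush  M[L0]=77
step 6: P1: load  L0  ⟶  ISS  (L0)  txn=∅  M[L0]=77
step 7: P1: load  L0  ⟶  ISS  (L0)  txn=∅  M[L0]=77
step 8: P0: store L0 := 3  ⟶  MII  (L0)  txn=BusRdX  M[L0]=77
step 9: P2: load  L1  ⟶  IIS  (L1)  txn=BusRd  M[L1]=30
step 10: P2: store L0 := 47  ⟶  IIM  (L0)  txn=BusRdX+Flush  M[L0]=3
step 11: P0: load  L0  ⟶  SIS  (L0)  txn=BusRd+Flush  M[L0]=47
step 12: P2: store L1 := 31  ⟶  IIM  (L1)  txn=BusRdX  M[L1]=30
step 13: P1: load  L0  ⟶  SSS  (L0)  txn=BusRd  M[L0]=47
step 14: P1: load  L0  ⟶  SSS  (L0)  txn=∅  M[L0]=47
step 15: P0: load  L6  ⟶  SII  (L6)  txn=BusRd  M[L6]=60
step 16: P1: load  L0  ⟶  SSS  (L0)  txn=∅  M[L0]=47
step 17: P1: load  L2  ⟶  ISI  (L2)  txn=BusRd  M[L2]=60
step 18: P1: store L5 := 66  ⟶  IMI  (L5)  txn=BusRdX  M[L5]=90
step 19: P2: store L0 := 40  ⟶  IIM  (L0)  txn=BusRdX  M[L0]=47
step 20: P0: load  L0  ⟶  SIS  (L0)  txn=BusRd+Flush  M[L0]=40
step 21: P1: load  L1  ⟶  ISS  (L1)  txn=BusRd+Flush  M[L1]=31
step 22: P2: store L0 := 6  ⟶  IIM  (L0)  txn=BusRdX  M[L0]=40
step 23: P0: store L0 := 36  ⟶  MII  (L0)  txn=BusRdX+Flush  M[L0]=6
step 24: P1: load  L6  ⟶  SSI  (L6)  txn=BusRd  M[L6]=60
step 25: P2: store L3 := 95  ⟶  IIM  (L3)  txn=BusRdX  M[L3]=50
step 26: P0: load  L0  ⟶  MII  (L0)  txn=∅  M[L0]=6
step 27: P2: store L0 := 53  ⟶  IIM  (L0)  txn=BusRdX+Flush  M[L0]=36
step 28: P1: store L0 := 18  ⟶  IMI  (L0)  txn=BusRdX+Flush  M[L0]=53

state = M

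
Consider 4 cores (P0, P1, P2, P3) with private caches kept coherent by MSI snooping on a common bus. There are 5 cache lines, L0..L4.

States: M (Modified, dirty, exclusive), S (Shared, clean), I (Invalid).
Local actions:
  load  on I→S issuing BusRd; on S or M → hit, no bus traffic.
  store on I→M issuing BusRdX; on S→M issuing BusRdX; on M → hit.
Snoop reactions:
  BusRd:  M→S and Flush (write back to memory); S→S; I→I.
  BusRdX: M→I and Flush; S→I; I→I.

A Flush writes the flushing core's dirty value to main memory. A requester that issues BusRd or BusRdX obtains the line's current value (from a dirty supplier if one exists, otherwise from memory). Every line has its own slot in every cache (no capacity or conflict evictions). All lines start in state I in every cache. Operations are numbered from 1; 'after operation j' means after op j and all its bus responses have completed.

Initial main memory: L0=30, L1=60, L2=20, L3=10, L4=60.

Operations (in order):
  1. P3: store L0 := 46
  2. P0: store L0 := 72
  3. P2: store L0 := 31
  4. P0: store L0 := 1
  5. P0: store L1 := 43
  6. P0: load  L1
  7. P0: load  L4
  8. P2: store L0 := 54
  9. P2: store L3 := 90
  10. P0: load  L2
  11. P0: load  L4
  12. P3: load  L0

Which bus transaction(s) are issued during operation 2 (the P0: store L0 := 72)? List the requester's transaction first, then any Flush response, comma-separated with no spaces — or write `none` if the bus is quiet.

step 1: P3: store L0 := 46  ⟶  IIIM  (L0)  txn=BusRdX  M[L0]=30
step 2: P0: store L0 := 72  ⟶  MIII  (L0)  txn=BusRdX+Flush  M[L0]=46
step 3: P2: store L0 := 31  ⟶  IIMI  (L0)  txn=BusRdX+Flush  M[L0]=72
step 4: P0: store L0 := 1  ⟶  MIII  (L0)  txn=BusRdX+Flush  M[L0]=31
step 5: P0: store L1 := 43  ⟶  MIII  (L1)  txn=BusRdX  M[L1]=60
step 6: P0: load  L1  ⟶  MIII  (L1)  txn=∅  M[L1]=60
step 7: P0: load  L4  ⟶  SIII  (L4)  txn=BusRd  M[L4]=60
step 8: P2: store L0 := 54  ⟶  IIMI  (L0)  txn=BusRdX+Flush  M[L0]=1
step 9: P2: store L3 := 90  ⟶  IIMI  (L3)  txn=BusRdX  M[L3]=10
step 10: P0: load  L2  ⟶  SIII  (L2)  txn=BusRd  M[L2]=20
step 11: P0: load  L4  ⟶  SIII  (L4)  txn=∅  M[L4]=60
step 12: P3: load  L0  ⟶  IISS  (L0)  txn=BusRd+Flush  M[L0]=54

bus = BusRdX,Flush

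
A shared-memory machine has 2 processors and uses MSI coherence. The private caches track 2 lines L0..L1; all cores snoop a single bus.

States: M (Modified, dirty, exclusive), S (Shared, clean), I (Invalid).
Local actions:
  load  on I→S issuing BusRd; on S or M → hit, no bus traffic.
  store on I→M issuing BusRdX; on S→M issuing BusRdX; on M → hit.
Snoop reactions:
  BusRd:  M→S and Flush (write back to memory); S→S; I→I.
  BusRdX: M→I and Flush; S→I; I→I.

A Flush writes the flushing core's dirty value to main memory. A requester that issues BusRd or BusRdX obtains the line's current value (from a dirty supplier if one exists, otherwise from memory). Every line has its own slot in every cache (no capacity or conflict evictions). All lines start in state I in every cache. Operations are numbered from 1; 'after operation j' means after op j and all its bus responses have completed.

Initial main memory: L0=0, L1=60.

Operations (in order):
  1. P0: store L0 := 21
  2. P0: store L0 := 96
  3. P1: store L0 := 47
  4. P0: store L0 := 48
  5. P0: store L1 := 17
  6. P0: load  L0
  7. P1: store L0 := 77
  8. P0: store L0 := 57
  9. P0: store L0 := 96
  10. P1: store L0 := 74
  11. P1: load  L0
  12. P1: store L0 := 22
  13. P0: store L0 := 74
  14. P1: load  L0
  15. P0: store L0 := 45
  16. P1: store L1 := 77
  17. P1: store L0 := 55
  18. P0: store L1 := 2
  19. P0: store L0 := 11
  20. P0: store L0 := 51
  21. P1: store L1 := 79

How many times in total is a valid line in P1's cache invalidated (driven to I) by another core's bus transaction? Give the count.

invalidations = 6

1. P0: store L0 := 21  bus=[BusRdX]  L0: P0=M P1=I  mem[L0]=0
2. P0: store L0 := 96  bus=[-]  L0: P0=M P1=I  mem[L0]=0
3. P1: store L0 := 47  bus=[BusRdX,Flush]  L0: P0=I P1=M  mem[L0]=96
4. P0: store L0 := 48  bus=[BusRdX,Flush]  L0: P0=M P1=I  mem[L0]=47
5. P0: store L1 := 17  bus=[BusRdX]  L1: P0=M P1=I  mem[L1]=60
6. P0: load  L0  bus=[-]  L0: P0=M P1=I  mem[L0]=47
7. P1: store L0 := 77  bus=[BusRdX,Flush]  L0: P0=I P1=M  mem[L0]=48
8. P0: store L0 := 57  bus=[BusRdX,Flush]  L0: P0=M P1=I  mem[L0]=77
9. P0: store L0 := 96  bus=[-]  L0: P0=M P1=I  mem[L0]=77
10. P1: store L0 := 74  bus=[BusRdX,Flush]  L0: P0=I P1=M  mem[L0]=96
11. P1: load  L0  bus=[-]  L0: P0=I P1=M  mem[L0]=96
12. P1: store L0 := 22  bus=[-]  L0: P0=I P1=M  mem[L0]=96
13. P0: store L0 := 74  bus=[BusRdX,Flush]  L0: P0=M P1=I  mem[L0]=22
14. P1: load  L0  bus=[BusRd,Flush]  L0: P0=S P1=S  mem[L0]=74
15. P0: store L0 := 45  bus=[BusRdX]  L0: P0=M P1=I  mem[L0]=74
16. P1: store L1 := 77  bus=[BusRdX,Flush]  L1: P0=I P1=M  mem[L1]=17
17. P1: store L0 := 55  bus=[BusRdX,Flush]  L0: P0=I P1=M  mem[L0]=45
18. P0: store L1 := 2  bus=[BusRdX,Flush]  L1: P0=M P1=I  mem[L1]=77
19. P0: store L0 := 11  bus=[BusRdX,Flush]  L0: P0=M P1=I  mem[L0]=55
20. P0: store L0 := 51  bus=[-]  L0: P0=M P1=I  mem[L0]=55
21. P1: store L1 := 79  bus=[BusRdX,Flush]  L1: P0=I P1=M  mem[L1]=2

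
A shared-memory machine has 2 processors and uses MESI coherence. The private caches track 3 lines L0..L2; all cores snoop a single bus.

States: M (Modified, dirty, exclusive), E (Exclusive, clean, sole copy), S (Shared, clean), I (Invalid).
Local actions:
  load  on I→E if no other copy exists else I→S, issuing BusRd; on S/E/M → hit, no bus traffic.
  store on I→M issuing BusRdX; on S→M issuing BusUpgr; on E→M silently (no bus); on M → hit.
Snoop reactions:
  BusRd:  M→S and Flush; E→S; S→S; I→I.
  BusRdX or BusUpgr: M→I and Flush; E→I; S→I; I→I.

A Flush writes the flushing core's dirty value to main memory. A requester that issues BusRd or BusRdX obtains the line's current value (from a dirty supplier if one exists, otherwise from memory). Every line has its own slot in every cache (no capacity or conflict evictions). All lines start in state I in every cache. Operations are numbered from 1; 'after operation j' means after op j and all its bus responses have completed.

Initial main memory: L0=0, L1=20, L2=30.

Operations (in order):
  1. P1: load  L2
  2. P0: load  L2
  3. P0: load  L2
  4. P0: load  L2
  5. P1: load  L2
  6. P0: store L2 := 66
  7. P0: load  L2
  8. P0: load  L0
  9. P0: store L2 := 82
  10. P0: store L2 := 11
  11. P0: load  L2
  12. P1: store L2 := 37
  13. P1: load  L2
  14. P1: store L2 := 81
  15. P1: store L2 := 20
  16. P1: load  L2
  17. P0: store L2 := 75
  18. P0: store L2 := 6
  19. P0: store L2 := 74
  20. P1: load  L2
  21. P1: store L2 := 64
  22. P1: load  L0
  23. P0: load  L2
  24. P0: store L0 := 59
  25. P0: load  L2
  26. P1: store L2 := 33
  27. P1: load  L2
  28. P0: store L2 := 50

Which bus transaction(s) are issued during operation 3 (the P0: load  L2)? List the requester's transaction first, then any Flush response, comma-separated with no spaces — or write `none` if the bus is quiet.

bus = none

step 1: P1: load  L2  ⟶  IE  (L2)  txn=BusRd  M[L2]=30
step 2: P0: load  L2  ⟶  SS  (L2)  txn=BusRd  M[L2]=30
step 3: P0: load  L2  ⟶  SS  (L2)  txn=∅  M[L2]=30
step 4: P0: load  L2  ⟶  SS  (L2)  txn=∅  M[L2]=30
step 5: P1: load  L2  ⟶  SS  (L2)  txn=∅  M[L2]=30
step 6: P0: store L2 := 66  ⟶  MI  (L2)  txn=BusUpgr  M[L2]=30
step 7: P0: load  L2  ⟶  MI  (L2)  txn=∅  M[L2]=30
step 8: P0: load  L0  ⟶  EI  (L0)  txn=BusRd  M[L0]=0
step 9: P0: store L2 := 82  ⟶  MI  (L2)  txn=∅  M[L2]=30
step 10: P0: store L2 := 11  ⟶  MI  (L2)  txn=∅  M[L2]=30
step 11: P0: load  L2  ⟶  MI  (L2)  txn=∅  M[L2]=30
step 12: P1: store L2 := 37  ⟶  IM  (L2)  txn=BusRdX+Flush  M[L2]=11
step 13: P1: load  L2  ⟶  IM  (L2)  txn=∅  M[L2]=11
step 14: P1: store L2 := 81  ⟶  IM  (L2)  txn=∅  M[L2]=11
step 15: P1: store L2 := 20  ⟶  IM  (L2)  txn=∅  M[L2]=11
step 16: P1: load  L2  ⟶  IM  (L2)  txn=∅  M[L2]=11
step 17: P0: store L2 := 75  ⟶  MI  (L2)  txn=BusRdX+Flush  M[L2]=20
step 18: P0: store L2 := 6  ⟶  MI  (L2)  txn=∅  M[L2]=20
step 19: P0: store L2 := 74  ⟶  MI  (L2)  txn=∅  M[L2]=20
step 20: P1: load  L2  ⟶  SS  (L2)  txn=BusRd+Flush  M[L2]=74
step 21: P1: store L2 := 64  ⟶  IM  (L2)  txn=BusUpgr  M[L2]=74
step 22: P1: load  L0  ⟶  SS  (L0)  txn=BusRd  M[L0]=0
step 23: P0: load  L2  ⟶  SS  (L2)  txn=BusRd+Flush  M[L2]=64
step 24: P0: store L0 := 59  ⟶  MI  (L0)  txn=BusUpgr  M[L0]=0
step 25: P0: load  L2  ⟶  SS  (L2)  txn=∅  M[L2]=64
step 26: P1: store L2 := 33  ⟶  IM  (L2)  txn=BusUpgr  M[L2]=64
step 27: P1: load  L2  ⟶  IM  (L2)  txn=∅  M[L2]=64
step 28: P0: store L2 := 50  ⟶  MI  (L2)  txn=BusRdX+Flush  M[L2]=33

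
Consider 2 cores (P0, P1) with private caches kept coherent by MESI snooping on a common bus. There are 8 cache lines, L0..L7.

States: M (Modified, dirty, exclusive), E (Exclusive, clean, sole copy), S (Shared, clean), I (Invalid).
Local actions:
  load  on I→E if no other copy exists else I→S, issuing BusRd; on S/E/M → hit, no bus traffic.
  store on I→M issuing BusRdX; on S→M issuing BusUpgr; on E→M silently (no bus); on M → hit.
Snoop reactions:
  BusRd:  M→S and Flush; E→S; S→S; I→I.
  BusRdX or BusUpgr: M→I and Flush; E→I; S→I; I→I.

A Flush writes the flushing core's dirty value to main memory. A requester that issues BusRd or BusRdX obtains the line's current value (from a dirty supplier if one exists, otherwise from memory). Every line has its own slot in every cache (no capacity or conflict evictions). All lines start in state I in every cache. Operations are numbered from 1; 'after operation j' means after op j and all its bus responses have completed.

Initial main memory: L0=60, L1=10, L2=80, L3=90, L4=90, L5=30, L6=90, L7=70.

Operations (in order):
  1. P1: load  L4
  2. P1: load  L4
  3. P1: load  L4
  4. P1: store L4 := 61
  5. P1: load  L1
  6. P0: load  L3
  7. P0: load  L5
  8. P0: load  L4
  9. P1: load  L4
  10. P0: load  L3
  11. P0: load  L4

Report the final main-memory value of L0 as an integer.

memory[L0] = 60

step 1: P1: load  L4  ⟶  IE  (L4)  txn=BusRd  M[L4]=90
step 2: P1: load  L4  ⟶  IE  (L4)  txn=∅  M[L4]=90
step 3: P1: load  L4  ⟶  IE  (L4)  txn=∅  M[L4]=90
step 4: P1: store L4 := 61  ⟶  IM  (L4)  txn=∅  M[L4]=90
step 5: P1: load  L1  ⟶  IE  (L1)  txn=BusRd  M[L1]=10
step 6: P0: load  L3  ⟶  EI  (L3)  txn=BusRd  M[L3]=90
step 7: P0: load  L5  ⟶  EI  (L5)  txn=BusRd  M[L5]=30
step 8: P0: load  L4  ⟶  SS  (L4)  txn=BusRd+Flush  M[L4]=61
step 9: P1: load  L4  ⟶  SS  (L4)  txn=∅  M[L4]=61
step 10: P0: load  L3  ⟶  EI  (L3)  txn=∅  M[L3]=90
step 11: P0: load  L4  ⟶  SS  (L4)  txn=∅  M[L4]=61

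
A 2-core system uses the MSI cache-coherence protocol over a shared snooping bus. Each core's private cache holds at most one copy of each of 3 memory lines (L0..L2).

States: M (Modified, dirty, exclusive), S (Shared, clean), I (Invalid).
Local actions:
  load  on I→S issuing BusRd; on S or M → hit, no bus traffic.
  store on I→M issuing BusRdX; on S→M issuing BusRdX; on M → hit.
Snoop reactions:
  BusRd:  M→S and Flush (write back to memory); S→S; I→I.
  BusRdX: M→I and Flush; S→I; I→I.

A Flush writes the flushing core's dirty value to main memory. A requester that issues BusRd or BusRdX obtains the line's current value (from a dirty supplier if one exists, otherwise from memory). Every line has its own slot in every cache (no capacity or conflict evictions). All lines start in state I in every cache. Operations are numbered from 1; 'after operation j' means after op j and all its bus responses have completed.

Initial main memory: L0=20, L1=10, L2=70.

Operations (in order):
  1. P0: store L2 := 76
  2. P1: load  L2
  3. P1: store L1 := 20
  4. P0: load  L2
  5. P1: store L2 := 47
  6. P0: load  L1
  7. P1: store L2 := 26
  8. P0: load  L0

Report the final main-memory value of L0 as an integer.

memory[L0] = 20

  op1 P0: store L2 := 76 → M/I on L2; bus BusRdX; mem=70
  op2 P1: load  L2 → S/S on L2; bus BusRd Flush; mem=76
  op3 P1: store L1 := 20 → I/M on L1; bus BusRdX; mem=10
  op4 P0: load  L2 → S/S on L2; bus (none); mem=76
  op5 P1: store L2 := 47 → I/M on L2; bus BusRdX; mem=76
  op6 P0: load  L1 → S/S on L1; bus BusRd Flush; mem=20
  op7 P1: store L2 := 26 → I/M on L2; bus (none); mem=76
  op8 P0: load  L0 → S/I on L0; bus BusRd; mem=20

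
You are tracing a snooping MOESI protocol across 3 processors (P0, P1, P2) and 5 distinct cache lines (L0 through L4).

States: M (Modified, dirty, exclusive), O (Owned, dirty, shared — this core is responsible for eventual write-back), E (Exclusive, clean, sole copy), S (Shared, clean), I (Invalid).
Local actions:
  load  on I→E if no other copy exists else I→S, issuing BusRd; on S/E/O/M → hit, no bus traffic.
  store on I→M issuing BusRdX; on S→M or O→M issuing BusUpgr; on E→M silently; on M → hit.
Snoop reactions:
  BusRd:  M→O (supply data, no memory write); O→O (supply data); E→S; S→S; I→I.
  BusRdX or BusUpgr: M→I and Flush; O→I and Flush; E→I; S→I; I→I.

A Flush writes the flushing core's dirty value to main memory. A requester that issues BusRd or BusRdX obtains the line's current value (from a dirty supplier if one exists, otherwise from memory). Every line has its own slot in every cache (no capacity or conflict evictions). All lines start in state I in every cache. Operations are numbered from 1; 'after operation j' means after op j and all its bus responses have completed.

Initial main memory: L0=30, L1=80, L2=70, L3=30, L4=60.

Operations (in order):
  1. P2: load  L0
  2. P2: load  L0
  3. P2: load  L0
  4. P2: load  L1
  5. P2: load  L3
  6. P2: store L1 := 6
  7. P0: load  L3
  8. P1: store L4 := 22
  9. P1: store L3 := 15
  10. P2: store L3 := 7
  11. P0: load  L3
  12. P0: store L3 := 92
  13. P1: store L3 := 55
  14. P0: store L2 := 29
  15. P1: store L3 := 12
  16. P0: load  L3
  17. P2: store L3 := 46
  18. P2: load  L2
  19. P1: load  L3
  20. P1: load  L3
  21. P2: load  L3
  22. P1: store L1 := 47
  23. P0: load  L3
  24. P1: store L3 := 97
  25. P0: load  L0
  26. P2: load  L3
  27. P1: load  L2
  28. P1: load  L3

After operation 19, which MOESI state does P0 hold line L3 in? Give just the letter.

1. P2: load  L0  bus=[BusRd]  L0: P0=I P1=I P2=E  mem[L0]=30
2. P2: load  L0  bus=[-]  L0: P0=I P1=I P2=E  mem[L0]=30
3. P2: load  L0  bus=[-]  L0: P0=I P1=I P2=E  mem[L0]=30
4. P2: load  L1  bus=[BusRd]  L1: P0=I P1=I P2=E  mem[L1]=80
5. P2: load  L3  bus=[BusRd]  L3: P0=I P1=I P2=E  mem[L3]=30
6. P2: store L1 := 6  bus=[-]  L1: P0=I P1=I P2=M  mem[L1]=80
7. P0: load  L3  bus=[BusRd]  L3: P0=S P1=I P2=S  mem[L3]=30
8. P1: store L4 := 22  bus=[BusRdX]  L4: P0=I P1=M P2=I  mem[L4]=60
9. P1: store L3 := 15  bus=[BusRdX]  L3: P0=I P1=M P2=I  mem[L3]=30
10. P2: store L3 := 7  bus=[BusRdX,Flush]  L3: P0=I P1=I P2=M  mem[L3]=15
11. P0: load  L3  bus=[BusRd]  L3: P0=S P1=I P2=O  mem[L3]=15
12. P0: store L3 := 92  bus=[BusUpgr,Flush]  L3: P0=M P1=I P2=I  mem[L3]=7
13. P1: store L3 := 55  bus=[BusRdX,Flush]  L3: P0=I P1=M P2=I  mem[L3]=92
14. P0: store L2 := 29  bus=[BusRdX]  L2: P0=M P1=I P2=I  mem[L2]=70
15. P1: store L3 := 12  bus=[-]  L3: P0=I P1=M P2=I  mem[L3]=92
16. P0: load  L3  bus=[BusRd]  L3: P0=S P1=O P2=I  mem[L3]=92
17. P2: store L3 := 46  bus=[BusRdX,Flush]  L3: P0=I P1=I P2=M  mem[L3]=12
18. P2: load  L2  bus=[BusRd]  L2: P0=O P1=I P2=S  mem[L2]=70
19. P1: load  L3  bus=[BusRd]  L3: P0=I P1=S P2=O  mem[L3]=12
20. P1: load  L3  bus=[-]  L3: P0=I P1=S P2=O  mem[L3]=12
21. P2: load  L3  bus=[-]  L3: P0=I P1=S P2=O  mem[L3]=12
22. P1: store L1 := 47  bus=[BusRdX,Flush]  L1: P0=I P1=M P2=I  mem[L1]=6
23. P0: load  L3  bus=[BusRd]  L3: P0=S P1=S P2=O  mem[L3]=12
24. P1: store L3 := 97  bus=[BusUpgr,Flush]  L3: P0=I P1=M P2=I  mem[L3]=46
25. P0: load  L0  bus=[BusRd]  L0: P0=S P1=I P2=S  mem[L0]=30
26. P2: load  L3  bus=[BusRd]  L3: P0=I P1=O P2=S  mem[L3]=46
27. P1: load  L2  bus=[BusRd]  L2: P0=O P1=S P2=S  mem[L2]=70
28. P1: load  L3  bus=[-]  L3: P0=I P1=O P2=S  mem[L3]=46

state = I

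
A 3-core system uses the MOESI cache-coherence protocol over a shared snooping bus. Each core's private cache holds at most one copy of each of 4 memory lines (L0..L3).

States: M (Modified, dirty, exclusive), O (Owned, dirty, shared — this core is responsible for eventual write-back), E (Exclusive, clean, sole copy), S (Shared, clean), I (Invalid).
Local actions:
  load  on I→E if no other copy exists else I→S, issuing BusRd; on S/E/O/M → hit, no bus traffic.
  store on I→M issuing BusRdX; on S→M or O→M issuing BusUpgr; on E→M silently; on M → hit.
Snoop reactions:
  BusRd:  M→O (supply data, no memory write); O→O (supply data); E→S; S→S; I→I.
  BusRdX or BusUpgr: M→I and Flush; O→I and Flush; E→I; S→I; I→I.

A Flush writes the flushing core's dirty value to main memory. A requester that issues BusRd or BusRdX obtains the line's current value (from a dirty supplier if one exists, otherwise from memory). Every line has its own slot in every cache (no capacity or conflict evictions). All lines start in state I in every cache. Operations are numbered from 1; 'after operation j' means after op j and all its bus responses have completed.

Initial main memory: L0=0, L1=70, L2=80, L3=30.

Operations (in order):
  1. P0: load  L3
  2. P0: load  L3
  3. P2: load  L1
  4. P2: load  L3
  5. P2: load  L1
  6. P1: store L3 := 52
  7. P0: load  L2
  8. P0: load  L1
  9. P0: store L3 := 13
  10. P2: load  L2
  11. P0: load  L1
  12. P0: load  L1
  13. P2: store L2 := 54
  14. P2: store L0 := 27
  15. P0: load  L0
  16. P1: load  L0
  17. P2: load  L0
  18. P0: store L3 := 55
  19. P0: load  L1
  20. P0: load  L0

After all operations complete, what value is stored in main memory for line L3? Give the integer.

memory[L3] = 52

  op1 P0: load  L3 → E/I/I on L3; bus BusRd; mem=30
  op2 P0: load  L3 → E/I/I on L3; bus (none); mem=30
  op3 P2: load  L1 → I/I/E on L1; bus BusRd; mem=70
  op4 P2: load  L3 → S/I/S on L3; bus BusRd; mem=30
  op5 P2: load  L1 → I/I/E on L1; bus (none); mem=70
  op6 P1: store L3 := 52 → I/M/I on L3; bus BusRdX; mem=30
  op7 P0: load  L2 → E/I/I on L2; bus BusRd; mem=80
  op8 P0: load  L1 → S/I/S on L1; bus BusRd; mem=70
  op9 P0: store L3 := 13 → M/I/I on L3; bus BusRdX Flush; mem=52
  op10 P2: load  L2 → S/I/S on L2; bus BusRd; mem=80
  op11 P0: load  L1 → S/I/S on L1; bus (none); mem=70
  op12 P0: load  L1 → S/I/S on L1; bus (none); mem=70
  op13 P2: store L2 := 54 → I/I/M on L2; bus BusUpgr; mem=80
  op14 P2: store L0 := 27 → I/I/M on L0; bus BusRdX; mem=0
  op15 P0: load  L0 → S/I/O on L0; bus BusRd; mem=0
  op16 P1: load  L0 → S/S/O on L0; bus BusRd; mem=0
  op17 P2: load  L0 → S/S/O on L0; bus (none); mem=0
  op18 P0: store L3 := 55 → M/I/I on L3; bus (none); mem=52
  op19 P0: load  L1 → S/I/S on L1; bus (none); mem=70
  op20 P0: load  L0 → S/S/O on L0; bus (none); mem=0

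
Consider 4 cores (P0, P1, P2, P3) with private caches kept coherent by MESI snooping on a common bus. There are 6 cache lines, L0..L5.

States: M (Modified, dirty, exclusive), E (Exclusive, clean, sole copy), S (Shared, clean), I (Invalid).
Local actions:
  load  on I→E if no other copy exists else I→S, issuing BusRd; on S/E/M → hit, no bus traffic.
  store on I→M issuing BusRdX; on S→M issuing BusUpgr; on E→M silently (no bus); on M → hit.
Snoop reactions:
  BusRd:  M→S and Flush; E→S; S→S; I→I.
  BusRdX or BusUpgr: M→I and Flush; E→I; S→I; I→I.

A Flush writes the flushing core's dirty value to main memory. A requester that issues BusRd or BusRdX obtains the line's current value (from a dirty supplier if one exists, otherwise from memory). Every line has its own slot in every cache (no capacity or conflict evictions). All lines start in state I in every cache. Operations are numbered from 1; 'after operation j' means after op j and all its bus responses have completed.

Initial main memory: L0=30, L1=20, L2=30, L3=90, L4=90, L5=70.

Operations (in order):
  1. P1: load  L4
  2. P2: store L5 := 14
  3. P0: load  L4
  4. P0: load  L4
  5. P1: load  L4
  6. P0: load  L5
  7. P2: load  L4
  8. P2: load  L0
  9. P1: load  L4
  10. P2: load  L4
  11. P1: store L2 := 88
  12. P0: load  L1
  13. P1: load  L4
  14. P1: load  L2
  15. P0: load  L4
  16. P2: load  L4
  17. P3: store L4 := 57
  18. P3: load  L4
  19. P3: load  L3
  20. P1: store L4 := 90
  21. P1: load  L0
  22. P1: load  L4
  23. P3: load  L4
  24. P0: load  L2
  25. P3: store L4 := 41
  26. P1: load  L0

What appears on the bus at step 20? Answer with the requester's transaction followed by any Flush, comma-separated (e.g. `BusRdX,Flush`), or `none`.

bus = BusRdX,Flush

1. P1: load  L4  bus=[BusRd]  L4: P0=I P1=E P2=I P3=I  mem[L4]=90
2. P2: store L5 := 14  bus=[BusRdX]  L5: P0=I P1=I P2=M P3=I  mem[L5]=70
3. P0: load  L4  bus=[BusRd]  L4: P0=S P1=S P2=I P3=I  mem[L4]=90
4. P0: load  L4  bus=[-]  L4: P0=S P1=S P2=I P3=I  mem[L4]=90
5. P1: load  L4  bus=[-]  L4: P0=S P1=S P2=I P3=I  mem[L4]=90
6. P0: load  L5  bus=[BusRd,Flush]  L5: P0=S P1=I P2=S P3=I  mem[L5]=14
7. P2: load  L4  bus=[BusRd]  L4: P0=S P1=S P2=S P3=I  mem[L4]=90
8. P2: load  L0  bus=[BusRd]  L0: P0=I P1=I P2=E P3=I  mem[L0]=30
9. P1: load  L4  bus=[-]  L4: P0=S P1=S P2=S P3=I  mem[L4]=90
10. P2: load  L4  bus=[-]  L4: P0=S P1=S P2=S P3=I  mem[L4]=90
11. P1: store L2 := 88  bus=[BusRdX]  L2: P0=I P1=M P2=I P3=I  mem[L2]=30
12. P0: load  L1  bus=[BusRd]  L1: P0=E P1=I P2=I P3=I  mem[L1]=20
13. P1: load  L4  bus=[-]  L4: P0=S P1=S P2=S P3=I  mem[L4]=90
14. P1: load  L2  bus=[-]  L2: P0=I P1=M P2=I P3=I  mem[L2]=30
15. P0: load  L4  bus=[-]  L4: P0=S P1=S P2=S P3=I  mem[L4]=90
16. P2: load  L4  bus=[-]  L4: P0=S P1=S P2=S P3=I  mem[L4]=90
17. P3: store L4 := 57  bus=[BusRdX]  L4: P0=I P1=I P2=I P3=M  mem[L4]=90
18. P3: load  L4  bus=[-]  L4: P0=I P1=I P2=I P3=M  mem[L4]=90
19. P3: load  L3  bus=[BusRd]  L3: P0=I P1=I P2=I P3=E  mem[L3]=90
20. P1: store L4 := 90  bus=[BusRdX,Flush]  L4: P0=I P1=M P2=I P3=I  mem[L4]=57
21. P1: load  L0  bus=[BusRd]  L0: P0=I P1=S P2=S P3=I  mem[L0]=30
22. P1: load  L4  bus=[-]  L4: P0=I P1=M P2=I P3=I  mem[L4]=57
23. P3: load  L4  bus=[BusRd,Flush]  L4: P0=I P1=S P2=I P3=S  mem[L4]=90
24. P0: load  L2  bus=[BusRd,Flush]  L2: P0=S P1=S P2=I P3=I  mem[L2]=88
25. P3: store L4 := 41  bus=[BusUpgr]  L4: P0=I P1=I P2=I P3=M  mem[L4]=90
26. P1: load  L0  bus=[-]  L0: P0=I P1=S P2=S P3=I  mem[L0]=30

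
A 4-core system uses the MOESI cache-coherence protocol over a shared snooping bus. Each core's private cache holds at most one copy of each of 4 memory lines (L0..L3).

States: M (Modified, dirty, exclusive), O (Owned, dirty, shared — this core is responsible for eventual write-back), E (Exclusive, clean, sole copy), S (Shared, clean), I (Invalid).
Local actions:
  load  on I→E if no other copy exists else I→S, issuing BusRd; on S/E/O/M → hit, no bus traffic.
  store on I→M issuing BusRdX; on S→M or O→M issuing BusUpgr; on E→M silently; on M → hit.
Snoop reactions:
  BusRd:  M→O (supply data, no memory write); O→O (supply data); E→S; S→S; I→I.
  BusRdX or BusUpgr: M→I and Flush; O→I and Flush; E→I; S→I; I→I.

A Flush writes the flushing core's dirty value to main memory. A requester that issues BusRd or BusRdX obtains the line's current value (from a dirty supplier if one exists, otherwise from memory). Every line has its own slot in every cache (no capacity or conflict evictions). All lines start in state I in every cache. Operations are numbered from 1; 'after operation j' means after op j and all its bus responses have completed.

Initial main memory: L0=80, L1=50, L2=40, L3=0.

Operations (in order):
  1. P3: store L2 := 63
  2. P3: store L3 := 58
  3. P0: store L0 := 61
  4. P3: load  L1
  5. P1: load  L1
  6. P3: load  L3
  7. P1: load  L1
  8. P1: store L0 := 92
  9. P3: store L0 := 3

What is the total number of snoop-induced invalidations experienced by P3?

invalidations = 0

[1] P3: store L2 := 63 | P0:I, P1:I, P2:I, P3:M(63) | bus: BusRdX
[2] P3: store L3 := 58 | P0:I, P1:I, P2:I, P3:M(58) | bus: BusRdX
[3] P0: store L0 := 61 | P0:M(61), P1:I, P2:I, P3:I | bus: BusRdX
[4] P3: load  L1 | P0:I, P1:I, P2:I, P3:E(50) | bus: BusRd
[5] P1: load  L1 | P0:I, P1:S(50), P2:I, P3:S(50) | bus: BusRd
[6] P3: load  L3 | P0:I, P1:I, P2:I, P3:M(58) | bus: none
[7] P1: load  L1 | P0:I, P1:S(50), P2:I, P3:S(50) | bus: none
[8] P1: store L0 := 92 | P0:I, P1:M(92), P2:I, P3:I | bus: BusRdX,Flush
[9] P3: store L0 := 3 | P0:I, P1:I, P2:I, P3:M(3) | bus: BusRdX,Flush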